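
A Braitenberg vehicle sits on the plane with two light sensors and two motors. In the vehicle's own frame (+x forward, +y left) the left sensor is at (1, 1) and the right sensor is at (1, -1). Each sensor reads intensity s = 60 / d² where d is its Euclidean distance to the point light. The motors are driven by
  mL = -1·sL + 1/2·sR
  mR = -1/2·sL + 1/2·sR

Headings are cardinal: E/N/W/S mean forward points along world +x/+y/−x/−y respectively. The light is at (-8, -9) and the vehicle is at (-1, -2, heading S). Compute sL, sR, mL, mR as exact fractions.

left sensor world pos  = (0, -3); dL² = 100
right sensor world pos = (-2, -3); dR² = 72
sL = 60/100 = 3/5
sR = 60/72 = 5/6
mL = -1·sL + 1/2·sR = -11/60
mR = -1/2·sL + 1/2·sR = 7/60

3/5 5/6 -11/60 7/60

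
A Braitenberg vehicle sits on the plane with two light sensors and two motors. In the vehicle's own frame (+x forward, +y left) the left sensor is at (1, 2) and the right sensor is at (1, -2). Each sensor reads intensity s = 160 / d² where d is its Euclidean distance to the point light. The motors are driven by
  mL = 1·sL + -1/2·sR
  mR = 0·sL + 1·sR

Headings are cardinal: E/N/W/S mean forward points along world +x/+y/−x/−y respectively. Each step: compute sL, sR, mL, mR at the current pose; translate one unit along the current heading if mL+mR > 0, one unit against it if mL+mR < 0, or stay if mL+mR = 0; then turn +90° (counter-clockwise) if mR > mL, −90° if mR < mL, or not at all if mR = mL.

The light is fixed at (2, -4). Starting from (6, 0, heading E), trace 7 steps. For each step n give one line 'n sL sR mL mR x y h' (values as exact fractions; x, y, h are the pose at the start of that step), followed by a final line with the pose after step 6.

n=0: pose=(6,0,E); sL=160/61, sR=160/29; mL=-240/1769, mR=160/29; mL+mR=9520/1769 → advance +1; mR−mL=10000/1769 → turn +1·90°
n=1: pose=(7,0,N); sL=80/17, sR=80/37; mL=2280/629, mR=80/37; mL+mR=3640/629 → advance +1; mR−mL=-920/629 → turn -1·90°
n=2: pose=(7,1,E); sL=32/17, sR=32/9; mL=16/153, mR=32/9; mL+mR=560/153 → advance +1; mR−mL=176/51 → turn +1·90°
n=3: pose=(8,1,N); sL=40/13, sR=8/5; mL=148/65, mR=8/5; mL+mR=252/65 → advance +1; mR−mL=-44/65 → turn -1·90°
n=4: pose=(8,2,E); sL=160/113, sR=32/13; mL=272/1469, mR=32/13; mL+mR=3888/1469 → advance +1; mR−mL=3344/1469 → turn +1·90°
n=5: pose=(9,2,N); sL=80/37, sR=16/13; mL=744/481, mR=16/13; mL+mR=1336/481 → advance +1; mR−mL=-152/481 → turn -1·90°
n=6: pose=(9,3,E); sL=32/29, sR=160/89; mL=528/2581, mR=160/89; mL+mR=5168/2581 → advance +1; mR−mL=4112/2581 → turn +1·90°

0 160/61 160/29 -240/1769 160/29 6 0 E
1 80/17 80/37 2280/629 80/37 7 0 N
2 32/17 32/9 16/153 32/9 7 1 E
3 40/13 8/5 148/65 8/5 8 1 N
4 160/113 32/13 272/1469 32/13 8 2 E
5 80/37 16/13 744/481 16/13 9 2 N
6 32/29 160/89 528/2581 160/89 9 3 E
final 10 3 N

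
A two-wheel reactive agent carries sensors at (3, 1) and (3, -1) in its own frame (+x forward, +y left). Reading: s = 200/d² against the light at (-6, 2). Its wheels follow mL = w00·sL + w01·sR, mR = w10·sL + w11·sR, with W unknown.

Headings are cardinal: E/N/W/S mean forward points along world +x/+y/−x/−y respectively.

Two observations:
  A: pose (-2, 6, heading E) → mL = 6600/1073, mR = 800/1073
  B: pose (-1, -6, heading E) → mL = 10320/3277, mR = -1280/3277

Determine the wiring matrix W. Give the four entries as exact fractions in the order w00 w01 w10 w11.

obs A: pose=(-2,6,E) → sL=100/37, sR=100/29, mL=6600/1073, mR=800/1073
obs B: pose=(-1,-6,E) → sL=200/113, sR=40/29, mL=10320/3277, mR=-1280/3277
sensor matrix S = [[100/37, 100/29], [200/113, 40/29]]; det S = -288000/121249
solve [mL_A; mL_B] = S·[w00; w01] and [mR_A; mR_B] = S·[w10; w11]:
  w00 = 1, w01 = 1, w10 = -1, w11 = 1

1 1 -1 1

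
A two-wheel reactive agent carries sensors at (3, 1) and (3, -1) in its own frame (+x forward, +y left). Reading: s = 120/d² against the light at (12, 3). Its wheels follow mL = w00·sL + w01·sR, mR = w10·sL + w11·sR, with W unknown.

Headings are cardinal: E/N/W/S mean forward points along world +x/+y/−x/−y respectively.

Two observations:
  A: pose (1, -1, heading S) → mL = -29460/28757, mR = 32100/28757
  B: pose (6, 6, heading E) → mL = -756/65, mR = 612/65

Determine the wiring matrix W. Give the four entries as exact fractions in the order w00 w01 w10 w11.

-1/2 -1 1 1/2

obs A: pose=(1,-1,S) → sL=120/149, sR=120/193, mL=-29460/28757, mR=32100/28757
obs B: pose=(6,6,E) → sL=24/5, sR=120/13, mL=-756/65, mR=612/65
sensor matrix S = [[120/149, 120/193], [24/5, 120/13]]; det S = 1663488/373841
solve [mL_A; mL_B] = S·[w00; w01] and [mR_A; mR_B] = S·[w10; w11]:
  w00 = -1/2, w01 = -1, w10 = 1, w11 = 1/2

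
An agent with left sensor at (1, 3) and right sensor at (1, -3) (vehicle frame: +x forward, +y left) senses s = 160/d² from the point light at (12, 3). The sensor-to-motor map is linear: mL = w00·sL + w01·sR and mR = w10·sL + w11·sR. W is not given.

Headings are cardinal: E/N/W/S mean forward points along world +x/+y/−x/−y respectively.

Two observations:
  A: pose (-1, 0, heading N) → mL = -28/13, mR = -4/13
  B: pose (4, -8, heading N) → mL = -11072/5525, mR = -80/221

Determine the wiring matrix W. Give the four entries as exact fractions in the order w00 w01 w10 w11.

-1 -1 -1/2 0

obs A: pose=(-1,0,N) → sL=8/13, sR=20/13, mL=-28/13, mR=-4/13
obs B: pose=(4,-8,N) → sL=160/221, sR=32/25, mL=-11072/5525, mR=-80/221
sensor matrix S = [[8/13, 20/13], [160/221, 32/25]]; det S = -23424/71825
solve [mL_A; mL_B] = S·[w00; w01] and [mR_A; mR_B] = S·[w10; w11]:
  w00 = -1, w01 = -1, w10 = -1/2, w11 = 0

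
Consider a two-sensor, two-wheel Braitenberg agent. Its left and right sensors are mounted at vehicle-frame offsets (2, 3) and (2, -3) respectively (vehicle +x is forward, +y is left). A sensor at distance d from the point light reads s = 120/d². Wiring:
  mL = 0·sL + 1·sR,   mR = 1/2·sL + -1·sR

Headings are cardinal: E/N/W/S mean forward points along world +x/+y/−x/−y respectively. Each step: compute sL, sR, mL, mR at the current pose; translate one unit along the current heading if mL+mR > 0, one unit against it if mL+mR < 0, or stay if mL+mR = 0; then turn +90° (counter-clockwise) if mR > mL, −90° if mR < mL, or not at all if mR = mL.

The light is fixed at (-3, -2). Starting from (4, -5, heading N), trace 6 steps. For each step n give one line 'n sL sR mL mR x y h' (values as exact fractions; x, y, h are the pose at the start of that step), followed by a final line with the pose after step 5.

n=0: pose=(4,-5,N); sL=120/17, sR=120/101; mL=120/101, mR=4020/1717; mL+mR=60/17 → advance +1; mR−mL=1980/1717 → turn +1·90°
n=1: pose=(4,-4,W); sL=12/5, sR=60/13; mL=60/13, mR=-222/65; mL+mR=6/5 → advance +1; mR−mL=-522/65 → turn -1·90°
n=2: pose=(3,-4,N); sL=40/3, sR=40/27; mL=40/27, mR=140/27; mL+mR=20/3 → advance +1; mR−mL=100/27 → turn +1·90°
n=3: pose=(3,-3,W); sL=15/4, sR=6; mL=6, mR=-33/8; mL+mR=15/8 → advance +1; mR−mL=-81/8 → turn -1·90°
n=4: pose=(2,-3,N); sL=24, sR=24/13; mL=24/13, mR=132/13; mL+mR=12 → advance +1; mR−mL=108/13 → turn +1·90°
n=5: pose=(2,-2,W); sL=20/3, sR=20/3; mL=20/3, mR=-10/3; mL+mR=10/3 → advance +1; mR−mL=-10 → turn -1·90°

0 120/17 120/101 120/101 4020/1717 4 -5 N
1 12/5 60/13 60/13 -222/65 4 -4 W
2 40/3 40/27 40/27 140/27 3 -4 N
3 15/4 6 6 -33/8 3 -3 W
4 24 24/13 24/13 132/13 2 -3 N
5 20/3 20/3 20/3 -10/3 2 -2 W
final 1 -2 N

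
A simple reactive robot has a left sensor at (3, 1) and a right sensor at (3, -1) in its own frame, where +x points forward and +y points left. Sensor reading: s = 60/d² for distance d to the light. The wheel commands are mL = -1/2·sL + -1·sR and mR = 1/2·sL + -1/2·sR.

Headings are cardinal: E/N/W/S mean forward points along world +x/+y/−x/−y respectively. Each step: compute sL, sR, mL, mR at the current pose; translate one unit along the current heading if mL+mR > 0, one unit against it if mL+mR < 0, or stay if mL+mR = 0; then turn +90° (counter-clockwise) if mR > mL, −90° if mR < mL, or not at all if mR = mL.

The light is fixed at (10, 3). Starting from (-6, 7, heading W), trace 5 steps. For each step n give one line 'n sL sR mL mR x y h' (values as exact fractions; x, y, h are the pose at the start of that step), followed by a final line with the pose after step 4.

0 6/37 30/193 -1689/7141 24/7141 -6 7 W
1 60/197 60/257 -19530/50629 1800/50629 -5 7 S
2 1/3 3/8 -13/24 -1/48 -5 8 E
3 60/353 60/289 -29850/102017 -1920/102017 -6 8 N
4 6/37 30/193 -1689/7141 24/7141 -6 7 W
final -5 7 S

n=0: pose=(-6,7,W); sL=6/37, sR=30/193; mL=-1689/7141, mR=24/7141; mL+mR=-45/193 → advance -1; mR−mL=1713/7141 → turn +1·90°
n=1: pose=(-5,7,S); sL=60/197, sR=60/257; mL=-19530/50629, mR=1800/50629; mL+mR=-90/257 → advance -1; mR−mL=21330/50629 → turn +1·90°
n=2: pose=(-5,8,E); sL=1/3, sR=3/8; mL=-13/24, mR=-1/48; mL+mR=-9/16 → advance -1; mR−mL=25/48 → turn +1·90°
n=3: pose=(-6,8,N); sL=60/353, sR=60/289; mL=-29850/102017, mR=-1920/102017; mL+mR=-90/289 → advance -1; mR−mL=27930/102017 → turn +1·90°
n=4: pose=(-6,7,W); sL=6/37, sR=30/193; mL=-1689/7141, mR=24/7141; mL+mR=-45/193 → advance -1; mR−mL=1713/7141 → turn +1·90°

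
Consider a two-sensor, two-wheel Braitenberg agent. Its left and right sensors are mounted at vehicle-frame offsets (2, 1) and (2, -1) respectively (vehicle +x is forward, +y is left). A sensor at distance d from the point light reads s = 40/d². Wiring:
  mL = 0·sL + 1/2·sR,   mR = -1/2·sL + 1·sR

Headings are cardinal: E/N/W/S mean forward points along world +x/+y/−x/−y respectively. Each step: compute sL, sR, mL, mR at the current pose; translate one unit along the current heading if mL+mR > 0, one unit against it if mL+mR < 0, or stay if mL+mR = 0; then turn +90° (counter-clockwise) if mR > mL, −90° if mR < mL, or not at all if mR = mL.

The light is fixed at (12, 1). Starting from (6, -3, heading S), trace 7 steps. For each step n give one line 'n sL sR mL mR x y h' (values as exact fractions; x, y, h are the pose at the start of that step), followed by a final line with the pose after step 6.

0 40/61 8/17 4/17 148/1037 6 -3 S
1 2/5 1/2 1/4 3/10 6 -4 W
2 8/17 40/113 20/113 228/1921 5 -4 S
3 4/13 20/53 10/53 154/689 5 -5 W
4 40/113 8/29 4/29 324/3277 4 -5 S
5 10/41 5/17 5/34 120/697 4 -6 W
6 8/29 40/181 20/181 436/5249 3 -6 S
final 3 -7 W

n=0: pose=(6,-3,S); sL=40/61, sR=8/17; mL=4/17, mR=148/1037; mL+mR=392/1037 → advance +1; mR−mL=-96/1037 → turn -1·90°
n=1: pose=(6,-4,W); sL=2/5, sR=1/2; mL=1/4, mR=3/10; mL+mR=11/20 → advance +1; mR−mL=1/20 → turn +1·90°
n=2: pose=(5,-4,S); sL=8/17, sR=40/113; mL=20/113, mR=228/1921; mL+mR=568/1921 → advance +1; mR−mL=-112/1921 → turn -1·90°
n=3: pose=(5,-5,W); sL=4/13, sR=20/53; mL=10/53, mR=154/689; mL+mR=284/689 → advance +1; mR−mL=24/689 → turn +1·90°
n=4: pose=(4,-5,S); sL=40/113, sR=8/29; mL=4/29, mR=324/3277; mL+mR=776/3277 → advance +1; mR−mL=-128/3277 → turn -1·90°
n=5: pose=(4,-6,W); sL=10/41, sR=5/17; mL=5/34, mR=120/697; mL+mR=445/1394 → advance +1; mR−mL=35/1394 → turn +1·90°
n=6: pose=(3,-6,S); sL=8/29, sR=40/181; mL=20/181, mR=436/5249; mL+mR=1016/5249 → advance +1; mR−mL=-144/5249 → turn -1·90°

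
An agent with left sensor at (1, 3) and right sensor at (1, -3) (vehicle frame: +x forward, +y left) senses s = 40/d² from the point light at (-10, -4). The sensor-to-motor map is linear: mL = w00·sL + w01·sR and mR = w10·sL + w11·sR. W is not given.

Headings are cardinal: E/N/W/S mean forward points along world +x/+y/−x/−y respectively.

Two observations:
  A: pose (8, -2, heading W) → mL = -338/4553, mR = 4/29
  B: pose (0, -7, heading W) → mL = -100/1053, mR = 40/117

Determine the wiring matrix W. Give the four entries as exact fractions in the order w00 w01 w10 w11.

-1 1/2 1 0

obs A: pose=(8,-2,W) → sL=4/29, sR=20/157, mL=-338/4553, mR=4/29
obs B: pose=(0,-7,W) → sL=40/117, sR=40/81, mL=-100/1053, mR=40/117
sensor matrix S = [[4/29, 20/157], [40/117, 40/81]]; det S = 117760/4794309
solve [mL_A; mL_B] = S·[w00; w01] and [mR_A; mR_B] = S·[w10; w11]:
  w00 = -1, w01 = 1/2, w10 = 1, w11 = 0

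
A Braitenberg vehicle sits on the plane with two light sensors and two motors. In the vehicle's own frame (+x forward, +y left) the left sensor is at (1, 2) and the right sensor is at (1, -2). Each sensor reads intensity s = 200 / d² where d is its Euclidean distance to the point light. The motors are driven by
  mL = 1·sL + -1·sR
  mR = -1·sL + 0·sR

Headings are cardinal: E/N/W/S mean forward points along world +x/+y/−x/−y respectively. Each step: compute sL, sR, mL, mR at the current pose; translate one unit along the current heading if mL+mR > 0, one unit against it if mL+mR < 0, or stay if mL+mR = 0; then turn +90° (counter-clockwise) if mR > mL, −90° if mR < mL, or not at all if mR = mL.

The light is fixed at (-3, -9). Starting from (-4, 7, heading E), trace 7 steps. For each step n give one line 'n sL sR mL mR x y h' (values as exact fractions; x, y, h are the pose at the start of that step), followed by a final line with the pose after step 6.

n=0: pose=(-4,7,E); sL=50/81, sR=50/49; mL=-1600/3969, mR=-50/81; mL+mR=-50/49 → advance -1; mR−mL=-850/3969 → turn -1·90°
n=1: pose=(-5,7,S); sL=8/9, sR=200/241; mL=128/2169, mR=-8/9; mL+mR=-200/241 → advance -1; mR−mL=-2056/2169 → turn -1·90°
n=2: pose=(-5,8,W); sL=100/117, sR=20/37; mL=1360/4329, mR=-100/117; mL+mR=-20/37 → advance -1; mR−mL=-5060/4329 → turn -1·90°
n=3: pose=(-4,8,N); sL=200/333, sR=8/13; mL=-64/4329, mR=-200/333; mL+mR=-8/13 → advance -1; mR−mL=-2536/4329 → turn -1·90°
n=4: pose=(-4,7,E); sL=50/81, sR=50/49; mL=-1600/3969, mR=-50/81; mL+mR=-50/49 → advance -1; mR−mL=-850/3969 → turn -1·90°
n=5: pose=(-5,7,S); sL=8/9, sR=200/241; mL=128/2169, mR=-8/9; mL+mR=-200/241 → advance -1; mR−mL=-2056/2169 → turn -1·90°
n=6: pose=(-5,8,W); sL=100/117, sR=20/37; mL=1360/4329, mR=-100/117; mL+mR=-20/37 → advance -1; mR−mL=-5060/4329 → turn -1·90°

0 50/81 50/49 -1600/3969 -50/81 -4 7 E
1 8/9 200/241 128/2169 -8/9 -5 7 S
2 100/117 20/37 1360/4329 -100/117 -5 8 W
3 200/333 8/13 -64/4329 -200/333 -4 8 N
4 50/81 50/49 -1600/3969 -50/81 -4 7 E
5 8/9 200/241 128/2169 -8/9 -5 7 S
6 100/117 20/37 1360/4329 -100/117 -5 8 W
final -4 8 N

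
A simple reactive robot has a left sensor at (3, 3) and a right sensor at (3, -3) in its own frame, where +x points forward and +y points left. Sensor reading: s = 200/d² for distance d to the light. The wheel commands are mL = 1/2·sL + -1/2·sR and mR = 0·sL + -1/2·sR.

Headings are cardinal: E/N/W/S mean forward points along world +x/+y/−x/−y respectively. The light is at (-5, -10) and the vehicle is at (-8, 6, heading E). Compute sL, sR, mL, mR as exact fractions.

200/361 200/169 -19200/61009 -100/169

left sensor world pos  = (-5, 9); dL² = 361
right sensor world pos = (-5, 3); dR² = 169
sL = 200/361 = 200/361
sR = 200/169 = 200/169
mL = 1/2·sL + -1/2·sR = -19200/61009
mR = 0·sL + -1/2·sR = -100/169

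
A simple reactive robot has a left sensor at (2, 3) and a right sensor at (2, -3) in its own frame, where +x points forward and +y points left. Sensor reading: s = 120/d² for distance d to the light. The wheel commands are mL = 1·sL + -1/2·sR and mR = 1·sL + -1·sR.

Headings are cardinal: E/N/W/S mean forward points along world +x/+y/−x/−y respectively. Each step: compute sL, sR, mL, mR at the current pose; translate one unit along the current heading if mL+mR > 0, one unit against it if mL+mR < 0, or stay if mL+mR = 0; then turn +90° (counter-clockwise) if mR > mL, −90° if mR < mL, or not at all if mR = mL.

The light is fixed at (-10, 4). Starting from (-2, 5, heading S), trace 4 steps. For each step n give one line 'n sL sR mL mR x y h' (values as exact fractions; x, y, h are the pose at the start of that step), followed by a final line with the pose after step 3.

n=0: pose=(-2,5,S); sL=60/61, sR=60/13; mL=-1050/793, mR=-2880/793; mL+mR=-3930/793 → advance -1; mR−mL=-30/13 → turn -1·90°
n=1: pose=(-2,6,W); sL=120/37, sR=120/61; mL=5100/2257, mR=2880/2257; mL+mR=7980/2257 → advance +1; mR−mL=-60/61 → turn -1·90°
n=2: pose=(-3,6,N); sL=15/4, sR=30/29; mL=375/116, mR=315/116; mL+mR=345/58 → advance +1; mR−mL=-15/29 → turn -1·90°
n=3: pose=(-3,7,E); sL=40/39, sR=40/27; mL=100/351, mR=-160/351; mL+mR=-20/117 → advance -1; mR−mL=-20/27 → turn -1·90°

0 60/61 60/13 -1050/793 -2880/793 -2 5 S
1 120/37 120/61 5100/2257 2880/2257 -2 6 W
2 15/4 30/29 375/116 315/116 -3 6 N
3 40/39 40/27 100/351 -160/351 -3 7 E
final -4 7 S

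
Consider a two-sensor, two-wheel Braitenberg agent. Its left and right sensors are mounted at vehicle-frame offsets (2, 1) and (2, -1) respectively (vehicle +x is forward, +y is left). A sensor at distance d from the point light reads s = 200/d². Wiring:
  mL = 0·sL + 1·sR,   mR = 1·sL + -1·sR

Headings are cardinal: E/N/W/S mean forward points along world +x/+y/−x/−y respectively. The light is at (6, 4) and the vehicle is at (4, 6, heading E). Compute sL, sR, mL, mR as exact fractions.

left sensor world pos  = (6, 7); dL² = 9
right sensor world pos = (6, 5); dR² = 1
sL = 200/9 = 200/9
sR = 200/1 = 200
mL = 0·sL + 1·sR = 200
mR = 1·sL + -1·sR = -1600/9

200/9 200 200 -1600/9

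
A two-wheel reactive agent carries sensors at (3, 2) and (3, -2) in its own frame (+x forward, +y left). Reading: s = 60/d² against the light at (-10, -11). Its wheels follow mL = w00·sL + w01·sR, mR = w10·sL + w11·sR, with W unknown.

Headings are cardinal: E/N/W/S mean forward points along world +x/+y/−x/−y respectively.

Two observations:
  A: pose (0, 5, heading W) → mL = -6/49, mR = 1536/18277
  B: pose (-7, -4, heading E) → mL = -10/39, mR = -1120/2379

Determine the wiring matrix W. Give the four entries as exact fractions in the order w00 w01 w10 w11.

-1/2 0 1 -1

obs A: pose=(0,5,W) → sL=12/49, sR=60/373, mL=-6/49, mR=1536/18277
obs B: pose=(-7,-4,E) → sL=20/39, sR=60/61, mL=-10/39, mR=-1120/2379
sensor matrix S = [[12/49, 60/373], [20/39, 60/61]]; det S = 2295680/14493661
solve [mL_A; mL_B] = S·[w00; w01] and [mR_A; mR_B] = S·[w10; w11]:
  w00 = -1/2, w01 = 0, w10 = 1, w11 = -1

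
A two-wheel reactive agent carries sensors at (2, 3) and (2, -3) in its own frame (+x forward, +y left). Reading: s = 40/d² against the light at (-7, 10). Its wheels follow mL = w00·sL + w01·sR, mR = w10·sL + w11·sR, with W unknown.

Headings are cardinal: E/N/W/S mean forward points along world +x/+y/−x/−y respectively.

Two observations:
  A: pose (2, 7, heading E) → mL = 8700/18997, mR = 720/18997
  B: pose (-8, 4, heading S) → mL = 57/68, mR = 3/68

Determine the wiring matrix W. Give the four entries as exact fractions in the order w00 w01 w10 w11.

1 1/2 1/2 -1/2

obs A: pose=(2,7,E) → sL=40/121, sR=40/157, mL=8700/18997, mR=720/18997
obs B: pose=(-8,4,S) → sL=10/17, sR=1/2, mL=57/68, mR=3/68
sensor matrix S = [[40/121, 40/157], [10/17, 1/2]]; det S = 4980/322949
solve [mL_A; mL_B] = S·[w00; w01] and [mR_A; mR_B] = S·[w10; w11]:
  w00 = 1, w01 = 1/2, w10 = 1/2, w11 = -1/2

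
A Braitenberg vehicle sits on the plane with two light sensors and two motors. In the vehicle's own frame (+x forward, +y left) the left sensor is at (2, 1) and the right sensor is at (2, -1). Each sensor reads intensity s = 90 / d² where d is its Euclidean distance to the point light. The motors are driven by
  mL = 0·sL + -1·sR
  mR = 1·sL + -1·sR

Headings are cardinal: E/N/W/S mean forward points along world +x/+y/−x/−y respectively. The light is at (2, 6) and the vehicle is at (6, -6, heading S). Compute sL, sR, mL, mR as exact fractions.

90/221 18/41 -18/41 -288/9061

left sensor world pos  = (7, -8); dL² = 221
right sensor world pos = (5, -8); dR² = 205
sL = 90/221 = 90/221
sR = 90/205 = 18/41
mL = 0·sL + -1·sR = -18/41
mR = 1·sL + -1·sR = -288/9061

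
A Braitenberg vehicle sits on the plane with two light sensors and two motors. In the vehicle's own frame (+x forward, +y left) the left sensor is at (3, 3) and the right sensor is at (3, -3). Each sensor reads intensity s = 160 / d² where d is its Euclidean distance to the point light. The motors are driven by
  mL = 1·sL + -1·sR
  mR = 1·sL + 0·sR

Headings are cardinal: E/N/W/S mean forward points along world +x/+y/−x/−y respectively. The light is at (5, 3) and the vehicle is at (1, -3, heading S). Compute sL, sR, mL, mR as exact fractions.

80/41 16/13 384/533 80/41

left sensor world pos  = (4, -6); dL² = 82
right sensor world pos = (-2, -6); dR² = 130
sL = 160/82 = 80/41
sR = 160/130 = 16/13
mL = 1·sL + -1·sR = 384/533
mR = 1·sL + 0·sR = 80/41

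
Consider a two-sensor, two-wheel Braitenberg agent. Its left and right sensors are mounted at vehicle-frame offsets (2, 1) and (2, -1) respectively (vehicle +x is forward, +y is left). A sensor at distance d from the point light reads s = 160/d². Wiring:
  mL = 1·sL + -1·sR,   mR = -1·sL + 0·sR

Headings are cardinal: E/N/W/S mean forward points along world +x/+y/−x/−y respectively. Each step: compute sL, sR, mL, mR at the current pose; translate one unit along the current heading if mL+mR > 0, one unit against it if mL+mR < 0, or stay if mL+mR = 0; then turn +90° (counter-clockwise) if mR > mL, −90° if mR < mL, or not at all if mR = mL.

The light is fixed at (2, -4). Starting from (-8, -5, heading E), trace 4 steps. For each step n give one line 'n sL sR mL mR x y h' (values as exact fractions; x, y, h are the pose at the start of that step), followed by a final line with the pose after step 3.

n=0: pose=(-8,-5,E); sL=5/2, sR=40/17; mL=5/34, mR=-5/2; mL+mR=-40/17 → advance -1; mR−mL=-45/17 → turn -1·90°
n=1: pose=(-9,-5,S); sL=160/109, sR=160/153; mL=7040/16677, mR=-160/109; mL+mR=-160/153 → advance -1; mR−mL=-31520/16677 → turn -1·90°
n=2: pose=(-9,-4,W); sL=16/17, sR=16/17; mL=0, mR=-16/17; mL+mR=-16/17 → advance -1; mR−mL=-16/17 → turn -1·90°
n=3: pose=(-8,-4,N); sL=32/25, sR=32/17; mL=-256/425, mR=-32/25; mL+mR=-32/17 → advance -1; mR−mL=-288/425 → turn -1·90°

0 5/2 40/17 5/34 -5/2 -8 -5 E
1 160/109 160/153 7040/16677 -160/109 -9 -5 S
2 16/17 16/17 0 -16/17 -9 -4 W
3 32/25 32/17 -256/425 -32/25 -8 -4 N
final -8 -5 E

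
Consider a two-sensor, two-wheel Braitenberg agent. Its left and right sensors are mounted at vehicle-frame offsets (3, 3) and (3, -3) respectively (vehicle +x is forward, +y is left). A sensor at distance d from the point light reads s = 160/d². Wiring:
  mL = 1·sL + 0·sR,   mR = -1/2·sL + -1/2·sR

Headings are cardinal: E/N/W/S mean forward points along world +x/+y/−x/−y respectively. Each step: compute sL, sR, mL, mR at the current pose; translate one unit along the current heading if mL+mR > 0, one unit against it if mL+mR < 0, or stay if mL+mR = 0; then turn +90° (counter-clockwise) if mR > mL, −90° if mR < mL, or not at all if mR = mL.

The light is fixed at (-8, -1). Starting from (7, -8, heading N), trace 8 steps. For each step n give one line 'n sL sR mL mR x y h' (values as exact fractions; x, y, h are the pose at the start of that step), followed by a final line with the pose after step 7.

n=0: pose=(7,-8,N); sL=1, sR=8/17; mL=1, mR=-25/34; mL+mR=9/34 → advance +1; mR−mL=-59/34 → turn -1·90°
n=1: pose=(7,-7,E); sL=160/333, sR=32/81; mL=160/333, mR=-1312/2997; mL+mR=128/2997 → advance +1; mR−mL=-2752/2997 → turn -1·90°
n=2: pose=(8,-7,S); sL=80/221, sR=16/25; mL=80/221, mR=-2768/5525; mL+mR=-768/5525 → advance -1; mR−mL=-4768/5525 → turn -1·90°
n=3: pose=(8,-6,W); sL=160/233, sR=160/173; mL=160/233, mR=-32480/40309; mL+mR=-4800/40309 → advance -1; mR−mL=-60160/40309 → turn -1·90°
n=4: pose=(9,-6,N); sL=4/5, sR=40/101; mL=4/5, mR=-302/505; mL+mR=102/505 → advance +1; mR−mL=-706/505 → turn -1·90°
n=5: pose=(9,-5,E); sL=160/401, sR=160/449; mL=160/401, mR=-68000/180049; mL+mR=3840/180049 → advance +1; mR−mL=-139840/180049 → turn -1·90°
n=6: pose=(10,-5,S); sL=16/49, sR=80/137; mL=16/49, mR=-3056/6713; mL+mR=-864/6713 → advance -1; mR−mL=-5248/6713 → turn -1·90°
n=7: pose=(10,-4,W); sL=160/261, sR=32/45; mL=160/261, mR=-96/145; mL+mR=-64/1305 → advance -1; mR−mL=-1664/1305 → turn -1·90°

0 1 8/17 1 -25/34 7 -8 N
1 160/333 32/81 160/333 -1312/2997 7 -7 E
2 80/221 16/25 80/221 -2768/5525 8 -7 S
3 160/233 160/173 160/233 -32480/40309 8 -6 W
4 4/5 40/101 4/5 -302/505 9 -6 N
5 160/401 160/449 160/401 -68000/180049 9 -5 E
6 16/49 80/137 16/49 -3056/6713 10 -5 S
7 160/261 32/45 160/261 -96/145 10 -4 W
final 11 -4 N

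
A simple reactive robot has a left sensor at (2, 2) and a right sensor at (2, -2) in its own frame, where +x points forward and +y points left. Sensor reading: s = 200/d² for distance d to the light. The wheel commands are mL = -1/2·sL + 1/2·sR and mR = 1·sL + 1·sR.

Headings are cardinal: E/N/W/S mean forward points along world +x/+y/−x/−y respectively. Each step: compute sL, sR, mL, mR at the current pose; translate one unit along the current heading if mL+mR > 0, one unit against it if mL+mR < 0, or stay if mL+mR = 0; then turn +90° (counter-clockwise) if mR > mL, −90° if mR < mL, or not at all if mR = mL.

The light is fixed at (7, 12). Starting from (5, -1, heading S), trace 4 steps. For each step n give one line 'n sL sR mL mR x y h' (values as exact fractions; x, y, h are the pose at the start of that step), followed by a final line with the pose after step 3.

n=0: pose=(5,-1,S); sL=8/9, sR=200/241; mL=-64/2169, mR=3728/2169; mL+mR=3664/2169 → advance +1; mR−mL=1264/723 → turn +1·90°
n=1: pose=(5,-2,E); sL=25/18, sR=25/32; mL=-175/576, mR=625/288; mL+mR=1075/576 → advance +1; mR−mL=475/192 → turn +1·90°
n=2: pose=(6,-2,N); sL=200/153, sR=40/29; mL=160/4437, mR=11920/4437; mL+mR=12080/4437 → advance +1; mR−mL=3920/1479 → turn +1·90°
n=3: pose=(6,-1,W); sL=100/117, sR=20/13; mL=40/117, mR=280/117; mL+mR=320/117 → advance +1; mR−mL=80/39 → turn +1·90°

0 8/9 200/241 -64/2169 3728/2169 5 -1 S
1 25/18 25/32 -175/576 625/288 5 -2 E
2 200/153 40/29 160/4437 11920/4437 6 -2 N
3 100/117 20/13 40/117 280/117 6 -1 W
final 5 -1 S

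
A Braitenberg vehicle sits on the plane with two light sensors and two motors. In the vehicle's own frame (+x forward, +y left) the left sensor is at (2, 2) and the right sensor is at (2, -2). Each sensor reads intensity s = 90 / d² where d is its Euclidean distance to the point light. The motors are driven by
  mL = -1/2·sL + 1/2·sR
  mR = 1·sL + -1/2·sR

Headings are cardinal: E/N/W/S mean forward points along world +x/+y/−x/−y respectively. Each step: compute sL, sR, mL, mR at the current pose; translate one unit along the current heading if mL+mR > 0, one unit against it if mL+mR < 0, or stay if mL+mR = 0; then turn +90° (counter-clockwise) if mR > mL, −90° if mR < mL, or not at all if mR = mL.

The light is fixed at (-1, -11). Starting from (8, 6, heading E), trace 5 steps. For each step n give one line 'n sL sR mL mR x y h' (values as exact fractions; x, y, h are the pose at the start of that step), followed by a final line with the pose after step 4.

0 45/241 45/173 1530/41693 4725/83386 8 6 E
1 18/85 18/101 -144/8585 1053/8585 9 6 N
2 9/32 45/232 -81/1856 171/928 9 7 W
3 90/377 18/61 648/22997 2097/22997 8 7 S
4 45/241 45/173 1530/41693 4725/83386 8 6 E
final 9 6 N

n=0: pose=(8,6,E); sL=45/241, sR=45/173; mL=1530/41693, mR=4725/83386; mL+mR=45/482 → advance +1; mR−mL=1665/83386 → turn +1·90°
n=1: pose=(9,6,N); sL=18/85, sR=18/101; mL=-144/8585, mR=1053/8585; mL+mR=9/85 → advance +1; mR−mL=1197/8585 → turn +1·90°
n=2: pose=(9,7,W); sL=9/32, sR=45/232; mL=-81/1856, mR=171/928; mL+mR=9/64 → advance +1; mR−mL=423/1856 → turn +1·90°
n=3: pose=(8,7,S); sL=90/377, sR=18/61; mL=648/22997, mR=2097/22997; mL+mR=45/377 → advance +1; mR−mL=1449/22997 → turn +1·90°
n=4: pose=(8,6,E); sL=45/241, sR=45/173; mL=1530/41693, mR=4725/83386; mL+mR=45/482 → advance +1; mR−mL=1665/83386 → turn +1·90°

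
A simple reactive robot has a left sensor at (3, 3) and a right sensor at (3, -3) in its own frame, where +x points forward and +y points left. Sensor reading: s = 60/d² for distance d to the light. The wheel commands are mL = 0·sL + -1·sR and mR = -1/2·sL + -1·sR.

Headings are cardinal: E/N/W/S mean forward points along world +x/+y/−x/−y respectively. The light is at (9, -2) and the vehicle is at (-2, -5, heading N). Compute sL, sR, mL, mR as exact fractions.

15/49 15/16 -15/16 -855/784

left sensor world pos  = (-5, -2); dL² = 196
right sensor world pos = (1, -2); dR² = 64
sL = 60/196 = 15/49
sR = 60/64 = 15/16
mL = 0·sL + -1·sR = -15/16
mR = -1/2·sL + -1·sR = -855/784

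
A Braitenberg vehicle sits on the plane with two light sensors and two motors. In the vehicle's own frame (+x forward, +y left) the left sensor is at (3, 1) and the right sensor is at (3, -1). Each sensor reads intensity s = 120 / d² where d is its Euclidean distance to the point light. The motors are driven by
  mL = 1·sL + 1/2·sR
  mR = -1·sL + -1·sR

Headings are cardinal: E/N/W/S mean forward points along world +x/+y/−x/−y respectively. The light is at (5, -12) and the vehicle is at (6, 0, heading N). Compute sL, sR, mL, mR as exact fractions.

left sensor world pos  = (5, 3); dL² = 225
right sensor world pos = (7, 3); dR² = 229
sL = 120/225 = 8/15
sR = 120/229 = 120/229
mL = 1·sL + 1/2·sR = 2732/3435
mR = -1·sL + -1·sR = -3632/3435

8/15 120/229 2732/3435 -3632/3435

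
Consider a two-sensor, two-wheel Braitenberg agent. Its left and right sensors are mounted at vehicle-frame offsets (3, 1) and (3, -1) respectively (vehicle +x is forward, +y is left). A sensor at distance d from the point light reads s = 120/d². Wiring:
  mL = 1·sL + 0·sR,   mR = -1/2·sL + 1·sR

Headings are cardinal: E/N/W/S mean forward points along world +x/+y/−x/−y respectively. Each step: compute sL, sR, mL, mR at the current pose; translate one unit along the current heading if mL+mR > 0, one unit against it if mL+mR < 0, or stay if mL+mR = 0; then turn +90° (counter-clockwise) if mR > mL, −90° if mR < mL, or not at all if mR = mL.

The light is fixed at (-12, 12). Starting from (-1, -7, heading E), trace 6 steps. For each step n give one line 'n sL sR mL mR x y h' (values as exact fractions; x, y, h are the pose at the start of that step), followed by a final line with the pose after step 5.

0 3/13 30/149 3/13 333/3874 -1 -7 E
1 120/653 24/121 120/653 8412/79013 0 -7 S
2 20/87 60/221 20/87 3010/19227 0 -8 W
3 120/389 120/433 120/389 20700/168437 -1 -8 N
4 3/13 30/149 3/13 333/3874 -1 -7 E
5 120/653 24/121 120/653 8412/79013 0 -7 S
final 0 -8 W

n=0: pose=(-1,-7,E); sL=3/13, sR=30/149; mL=3/13, mR=333/3874; mL+mR=1227/3874 → advance +1; mR−mL=-561/3874 → turn -1·90°
n=1: pose=(0,-7,S); sL=120/653, sR=24/121; mL=120/653, mR=8412/79013; mL+mR=22932/79013 → advance +1; mR−mL=-6108/79013 → turn -1·90°
n=2: pose=(0,-8,W); sL=20/87, sR=60/221; mL=20/87, mR=3010/19227; mL+mR=7430/19227 → advance +1; mR−mL=-470/6409 → turn -1·90°
n=3: pose=(-1,-8,N); sL=120/389, sR=120/433; mL=120/389, mR=20700/168437; mL+mR=72660/168437 → advance +1; mR−mL=-31260/168437 → turn -1·90°
n=4: pose=(-1,-7,E); sL=3/13, sR=30/149; mL=3/13, mR=333/3874; mL+mR=1227/3874 → advance +1; mR−mL=-561/3874 → turn -1·90°
n=5: pose=(0,-7,S); sL=120/653, sR=24/121; mL=120/653, mR=8412/79013; mL+mR=22932/79013 → advance +1; mR−mL=-6108/79013 → turn -1·90°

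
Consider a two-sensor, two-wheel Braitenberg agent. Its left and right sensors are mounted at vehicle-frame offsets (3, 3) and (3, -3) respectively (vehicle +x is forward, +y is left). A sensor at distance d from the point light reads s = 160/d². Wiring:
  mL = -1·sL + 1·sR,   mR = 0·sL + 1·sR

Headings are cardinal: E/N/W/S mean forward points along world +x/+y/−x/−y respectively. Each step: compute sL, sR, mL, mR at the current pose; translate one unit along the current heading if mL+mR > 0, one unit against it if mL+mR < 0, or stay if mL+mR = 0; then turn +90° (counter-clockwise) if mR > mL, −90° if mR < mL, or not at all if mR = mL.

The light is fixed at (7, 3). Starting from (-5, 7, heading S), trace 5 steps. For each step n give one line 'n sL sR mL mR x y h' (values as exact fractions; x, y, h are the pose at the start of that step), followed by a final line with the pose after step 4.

0 80/41 80/113 -5760/4633 80/113 -5 7 S
1 32/29 32/17 384/493 32/17 -5 8 E
2 8/13 5/4 33/52 5/4 -4 8 N
3 32/41 160/277 -2304/11357 160/277 -4 9 W
4 16/9 80/117 -128/117 80/117 -5 9 S
final -5 10 E

n=0: pose=(-5,7,S); sL=80/41, sR=80/113; mL=-5760/4633, mR=80/113; mL+mR=-2480/4633 → advance -1; mR−mL=80/41 → turn +1·90°
n=1: pose=(-5,8,E); sL=32/29, sR=32/17; mL=384/493, mR=32/17; mL+mR=1312/493 → advance +1; mR−mL=32/29 → turn +1·90°
n=2: pose=(-4,8,N); sL=8/13, sR=5/4; mL=33/52, mR=5/4; mL+mR=49/26 → advance +1; mR−mL=8/13 → turn +1·90°
n=3: pose=(-4,9,W); sL=32/41, sR=160/277; mL=-2304/11357, mR=160/277; mL+mR=4256/11357 → advance +1; mR−mL=32/41 → turn +1·90°
n=4: pose=(-5,9,S); sL=16/9, sR=80/117; mL=-128/117, mR=80/117; mL+mR=-16/39 → advance -1; mR−mL=16/9 → turn +1·90°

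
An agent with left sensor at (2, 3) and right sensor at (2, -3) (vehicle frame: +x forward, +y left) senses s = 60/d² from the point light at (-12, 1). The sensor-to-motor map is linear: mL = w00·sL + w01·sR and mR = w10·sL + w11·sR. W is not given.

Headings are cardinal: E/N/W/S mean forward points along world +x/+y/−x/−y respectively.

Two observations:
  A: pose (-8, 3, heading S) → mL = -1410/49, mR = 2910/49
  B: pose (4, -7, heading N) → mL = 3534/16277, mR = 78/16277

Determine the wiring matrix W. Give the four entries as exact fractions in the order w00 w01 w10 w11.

1 -1/2 -1/2 1

obs A: pose=(-8,3,S) → sL=60/49, sR=60, mL=-1410/49, mR=2910/49
obs B: pose=(4,-7,N) → sL=12/41, sR=60/397, mL=3534/16277, mR=78/16277
sensor matrix S = [[60/49, 60], [12/41, 60/397]]; det S = -13858560/797573
solve [mL_A; mL_B] = S·[w00; w01] and [mR_A; mR_B] = S·[w10; w11]:
  w00 = 1, w01 = -1/2, w10 = -1/2, w11 = 1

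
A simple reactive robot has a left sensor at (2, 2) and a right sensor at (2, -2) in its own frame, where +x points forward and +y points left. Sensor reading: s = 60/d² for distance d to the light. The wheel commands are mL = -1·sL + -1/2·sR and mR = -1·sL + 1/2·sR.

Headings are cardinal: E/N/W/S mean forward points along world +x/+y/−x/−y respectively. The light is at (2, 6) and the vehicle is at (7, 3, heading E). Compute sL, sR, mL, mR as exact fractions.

left sensor world pos  = (9, 5); dL² = 50
right sensor world pos = (9, 1); dR² = 74
sL = 60/50 = 6/5
sR = 60/74 = 30/37
mL = -1·sL + -1/2·sR = -297/185
mR = -1·sL + 1/2·sR = -147/185

6/5 30/37 -297/185 -147/185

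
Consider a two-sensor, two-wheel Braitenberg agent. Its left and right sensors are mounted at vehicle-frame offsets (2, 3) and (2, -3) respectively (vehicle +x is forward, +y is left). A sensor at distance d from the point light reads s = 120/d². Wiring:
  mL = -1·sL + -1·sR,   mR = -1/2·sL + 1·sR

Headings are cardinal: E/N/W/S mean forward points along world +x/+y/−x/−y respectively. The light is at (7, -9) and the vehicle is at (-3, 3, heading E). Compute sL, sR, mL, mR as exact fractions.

left sensor world pos  = (-1, 6); dL² = 289
right sensor world pos = (-1, 0); dR² = 145
sL = 120/289 = 120/289
sR = 120/145 = 24/29
mL = -1·sL + -1·sR = -10416/8381
mR = -1/2·sL + 1·sR = 5196/8381

120/289 24/29 -10416/8381 5196/8381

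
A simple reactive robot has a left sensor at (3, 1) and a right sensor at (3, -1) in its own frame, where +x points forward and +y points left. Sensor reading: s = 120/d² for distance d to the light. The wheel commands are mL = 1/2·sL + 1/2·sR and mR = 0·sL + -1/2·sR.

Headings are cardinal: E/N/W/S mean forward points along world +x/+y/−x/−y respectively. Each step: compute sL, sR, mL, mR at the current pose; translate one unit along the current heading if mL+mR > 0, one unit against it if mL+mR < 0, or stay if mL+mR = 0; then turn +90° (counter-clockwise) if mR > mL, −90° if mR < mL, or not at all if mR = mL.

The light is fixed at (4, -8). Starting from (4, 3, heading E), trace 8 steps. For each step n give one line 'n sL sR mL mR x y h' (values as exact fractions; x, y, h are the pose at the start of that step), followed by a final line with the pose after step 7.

0 40/51 120/109 5240/5559 -60/109 4 3 E
1 30/17 15/8 495/272 -15/16 5 3 S
2 24/17 24/25 504/425 -12/25 5 2 W
3 12/17 12/17 12/17 -6/17 4 2 N
4 40/51 120/109 5240/5559 -60/109 4 3 E
5 30/17 15/8 495/272 -15/16 5 3 S
6 24/17 24/25 504/425 -12/25 5 2 W
7 12/17 12/17 12/17 -6/17 4 2 N
final 4 3 E

n=0: pose=(4,3,E); sL=40/51, sR=120/109; mL=5240/5559, mR=-60/109; mL+mR=20/51 → advance +1; mR−mL=-8300/5559 → turn -1·90°
n=1: pose=(5,3,S); sL=30/17, sR=15/8; mL=495/272, mR=-15/16; mL+mR=15/17 → advance +1; mR−mL=-375/136 → turn -1·90°
n=2: pose=(5,2,W); sL=24/17, sR=24/25; mL=504/425, mR=-12/25; mL+mR=12/17 → advance +1; mR−mL=-708/425 → turn -1·90°
n=3: pose=(4,2,N); sL=12/17, sR=12/17; mL=12/17, mR=-6/17; mL+mR=6/17 → advance +1; mR−mL=-18/17 → turn -1·90°
n=4: pose=(4,3,E); sL=40/51, sR=120/109; mL=5240/5559, mR=-60/109; mL+mR=20/51 → advance +1; mR−mL=-8300/5559 → turn -1·90°
n=5: pose=(5,3,S); sL=30/17, sR=15/8; mL=495/272, mR=-15/16; mL+mR=15/17 → advance +1; mR−mL=-375/136 → turn -1·90°
n=6: pose=(5,2,W); sL=24/17, sR=24/25; mL=504/425, mR=-12/25; mL+mR=12/17 → advance +1; mR−mL=-708/425 → turn -1·90°
n=7: pose=(4,2,N); sL=12/17, sR=12/17; mL=12/17, mR=-6/17; mL+mR=6/17 → advance +1; mR−mL=-18/17 → turn -1·90°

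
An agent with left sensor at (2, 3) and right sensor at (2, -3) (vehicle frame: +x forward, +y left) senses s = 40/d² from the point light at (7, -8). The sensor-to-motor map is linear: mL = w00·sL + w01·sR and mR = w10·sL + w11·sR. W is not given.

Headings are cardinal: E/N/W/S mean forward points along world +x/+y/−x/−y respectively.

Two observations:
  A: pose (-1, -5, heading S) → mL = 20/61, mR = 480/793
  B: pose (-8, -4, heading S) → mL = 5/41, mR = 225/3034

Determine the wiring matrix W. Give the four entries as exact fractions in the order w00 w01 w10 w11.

obs A: pose=(-1,-5,S) → sL=20/13, sR=20/61, mL=20/61, mR=480/793
obs B: pose=(-8,-4,S) → sL=10/37, sR=5/41, mL=5/41, mR=225/3034
sensor matrix S = [[20/13, 20/61], [10/37, 5/41]]; det S = 119100/1202981
solve [mL_A; mL_B] = S·[w00; w01] and [mR_A; mR_B] = S·[w10; w11]:
  w00 = 0, w01 = 1, w10 = 1/2, w11 = -1/2

0 1 1/2 -1/2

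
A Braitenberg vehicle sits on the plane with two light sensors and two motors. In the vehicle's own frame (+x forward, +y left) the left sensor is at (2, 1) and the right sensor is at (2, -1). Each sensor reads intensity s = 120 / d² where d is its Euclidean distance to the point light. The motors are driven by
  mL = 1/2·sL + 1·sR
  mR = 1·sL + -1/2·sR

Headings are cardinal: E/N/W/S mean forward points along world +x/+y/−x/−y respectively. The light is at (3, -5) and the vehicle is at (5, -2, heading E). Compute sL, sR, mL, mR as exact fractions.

15/4 6 63/8 3/4

left sensor world pos  = (7, -1); dL² = 32
right sensor world pos = (7, -3); dR² = 20
sL = 120/32 = 15/4
sR = 120/20 = 6
mL = 1/2·sL + 1·sR = 63/8
mR = 1·sL + -1/2·sR = 3/4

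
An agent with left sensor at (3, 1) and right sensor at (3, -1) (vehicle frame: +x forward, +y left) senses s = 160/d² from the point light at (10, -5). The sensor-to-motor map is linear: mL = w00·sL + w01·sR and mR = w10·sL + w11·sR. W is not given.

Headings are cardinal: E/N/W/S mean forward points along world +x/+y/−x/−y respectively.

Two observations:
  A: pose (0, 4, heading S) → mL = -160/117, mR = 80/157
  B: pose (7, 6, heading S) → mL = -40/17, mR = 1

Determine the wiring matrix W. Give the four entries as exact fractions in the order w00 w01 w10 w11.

-1 0 0 1/2

obs A: pose=(0,4,S) → sL=160/117, sR=160/157, mL=-160/117, mR=80/157
obs B: pose=(7,6,S) → sL=40/17, sR=2, mL=-40/17, mR=1
sensor matrix S = [[160/117, 160/157], [40/17, 2]]; det S = 105280/312273
solve [mL_A; mL_B] = S·[w00; w01] and [mR_A; mR_B] = S·[w10; w11]:
  w00 = -1, w01 = 0, w10 = 0, w11 = 1/2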